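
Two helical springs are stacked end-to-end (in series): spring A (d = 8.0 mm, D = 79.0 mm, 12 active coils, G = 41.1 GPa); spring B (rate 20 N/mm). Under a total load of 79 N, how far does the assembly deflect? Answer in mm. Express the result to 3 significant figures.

k_A = Gd⁴/(8D³N_a) = (41.1×10³)(8.0⁴)/(8·79.0³·12) = 3.5567 N/mm
Series: 1/k_eq = 1/3.5567 + 1/20 = 0.33116; k_eq = 3.0197 N/mm
δ = F/k_eq = 79/3.0197 = 26.161 mm

26.2 mm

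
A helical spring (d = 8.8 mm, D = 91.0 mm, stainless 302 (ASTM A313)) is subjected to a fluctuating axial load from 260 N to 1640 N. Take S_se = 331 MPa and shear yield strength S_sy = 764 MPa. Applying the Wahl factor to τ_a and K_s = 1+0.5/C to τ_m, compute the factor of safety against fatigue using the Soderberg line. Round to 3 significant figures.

0.799

C = D/d = 91.0/8.8 = 10.3409; K_W = (4C−1)/(4C−4)+0.615/C = 1.1398; K_s = 1+0.5/C = 1.0484
F_a = (F_max−F_min)/2 = 690 N; F_m = (F_max+F_min)/2 = 950 N
τ_a = K_W·8F_aD/(πd³) = 1.1398 × 234.63 = 267.42 MPa
τ_m = K_s·8F_mD/(πd³) = 1.0484 × 323.04 = 338.66 MPa
Soderberg: 1/n_f = τ_a/S_se + τ_m/S_sy = 267.42/331 + 338.66/764 = 0.80792 + 0.44327 = 1.2512
n_f = 1/1.2512 = 0.7992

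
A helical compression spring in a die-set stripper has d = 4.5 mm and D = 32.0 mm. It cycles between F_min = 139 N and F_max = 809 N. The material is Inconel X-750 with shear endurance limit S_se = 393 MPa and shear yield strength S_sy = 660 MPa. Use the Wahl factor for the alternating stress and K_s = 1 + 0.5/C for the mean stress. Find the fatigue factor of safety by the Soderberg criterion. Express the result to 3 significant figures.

0.621

C = D/d = 32.0/4.5 = 7.1111; K_W = (4C−1)/(4C−4)+0.615/C = 1.2092; K_s = 1+0.5/C = 1.0703
F_a = (F_max−F_min)/2 = 335 N; F_m = (F_max+F_min)/2 = 474 N
τ_a = K_W·8F_aD/(πd³) = 1.2092 × 299.57 = 362.24 MPa
τ_m = K_s·8F_mD/(πd³) = 1.0703 × 423.87 = 453.67 MPa
Soderberg: 1/n_f = τ_a/S_se + τ_m/S_sy = 362.24/393 + 453.67/660 = 0.92174 + 0.68738 = 1.6091
n_f = 1/1.6091 = 0.6215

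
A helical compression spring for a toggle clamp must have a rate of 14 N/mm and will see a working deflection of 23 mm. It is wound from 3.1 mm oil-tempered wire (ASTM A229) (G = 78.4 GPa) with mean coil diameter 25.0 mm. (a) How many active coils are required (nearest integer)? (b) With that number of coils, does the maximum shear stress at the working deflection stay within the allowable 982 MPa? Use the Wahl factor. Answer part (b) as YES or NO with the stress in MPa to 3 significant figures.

N_a = Gd⁴/(8D³k) = (78.4×10³)(3.1⁴)/(8·25.0³·14) = 4.137 → N_a = 4
Actual rate k = Gd⁴/(8D³·4) = 14.481 N/mm
Working load F = kδ = 14.481·23 = 333.06 N
C = 25.0/3.1 = 8.0645; K_W = (4C−1)/(4C−4)+0.615/C = 1.1824
τ_max = K_W·8FD/(πd³) = 1.1824·711.73 = 841.57 MPa
τ_max ≤ 982 MPa → acceptable

(a) 4 coils; (b) YES, τ_max = 842 MPa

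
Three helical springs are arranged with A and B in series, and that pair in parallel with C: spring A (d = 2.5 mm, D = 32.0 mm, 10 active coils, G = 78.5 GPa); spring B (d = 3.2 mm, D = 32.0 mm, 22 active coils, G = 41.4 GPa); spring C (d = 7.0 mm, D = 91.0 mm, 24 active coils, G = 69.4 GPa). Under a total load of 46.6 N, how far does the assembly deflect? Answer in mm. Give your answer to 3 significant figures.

k_A = Gd⁴/(8D³N_a) = (78.5×10³)(2.5⁴)/(8·32.0³·10) = 1.1697 N/mm
k_B = Gd⁴/(8D³N_a) = (41.4×10³)(3.2⁴)/(8·32.0³·22) = 0.75273 N/mm
k_C = Gd⁴/(8D³N_a) = (69.4×10³)(7.0⁴)/(8·91.0³·24) = 1.1517 N/mm
Springs A,B series: k_AB = 1/(1/1.1697+1/0.75273) = 0.458 N/mm; parallel with C: k_eq = 0.458+1.1517 = 1.6097 N/mm
δ = F/k_eq = 46.6/1.6097 = 28.95 mm

29.0 mm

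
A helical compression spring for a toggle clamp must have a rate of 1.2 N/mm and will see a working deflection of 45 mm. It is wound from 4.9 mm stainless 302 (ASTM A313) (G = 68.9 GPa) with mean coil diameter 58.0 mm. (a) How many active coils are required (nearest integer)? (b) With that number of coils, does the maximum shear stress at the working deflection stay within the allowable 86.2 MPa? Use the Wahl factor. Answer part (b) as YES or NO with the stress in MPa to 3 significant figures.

N_a = Gd⁴/(8D³k) = (68.9×10³)(4.9⁴)/(8·58.0³·1.2) = 21.21 → N_a = 21
Actual rate k = Gd⁴/(8D³·21) = 1.2117 N/mm
Working load F = kδ = 1.2117·45 = 54.528 N
C = 58.0/4.9 = 11.8367; K_W = (4C−1)/(4C−4)+0.615/C = 1.1212
τ_max = K_W·8FD/(πd³) = 1.1212·68.455 = 76.749 MPa
τ_max ≤ 86.2 MPa → acceptable

(a) 21 coils; (b) YES, τ_max = 76.7 MPa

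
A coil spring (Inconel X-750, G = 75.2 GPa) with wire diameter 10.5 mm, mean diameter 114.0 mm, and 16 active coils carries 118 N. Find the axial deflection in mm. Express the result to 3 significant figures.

k = Gd⁴/(8D³N_a) = (75.2×10³)(10.5⁴)/(8·114.0³·16) = 4.82 N/mm
δ = F/k = 118 / 4.82 = 24.481 mm

24.5 mm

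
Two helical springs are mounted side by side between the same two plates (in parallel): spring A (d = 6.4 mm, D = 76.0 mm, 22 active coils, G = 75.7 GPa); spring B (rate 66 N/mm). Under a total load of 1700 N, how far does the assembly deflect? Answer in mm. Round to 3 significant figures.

k_A = Gd⁴/(8D³N_a) = (75.7×10³)(6.4⁴)/(8·76.0³·22) = 1.6439 N/mm
Parallel: k_eq = 1.6439 + 66 = 67.644 N/mm
δ = F/k_eq = 1700/67.644 = 25.132 mm

25.1 mm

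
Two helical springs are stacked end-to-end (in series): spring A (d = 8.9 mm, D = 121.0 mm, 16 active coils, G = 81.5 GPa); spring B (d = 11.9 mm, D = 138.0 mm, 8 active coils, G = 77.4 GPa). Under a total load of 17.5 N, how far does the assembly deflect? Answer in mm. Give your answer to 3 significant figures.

9.66 mm

k_A = Gd⁴/(8D³N_a) = (81.5×10³)(8.9⁴)/(8·121.0³·16) = 2.255 N/mm
k_B = Gd⁴/(8D³N_a) = (77.4×10³)(11.9⁴)/(8·138.0³·8) = 9.2281 N/mm
Series: 1/k_eq = 1/2.255 + 1/9.2281 = 0.55182; k_eq = 1.8122 N/mm
δ = F/k_eq = 17.5/1.8122 = 9.6568 mm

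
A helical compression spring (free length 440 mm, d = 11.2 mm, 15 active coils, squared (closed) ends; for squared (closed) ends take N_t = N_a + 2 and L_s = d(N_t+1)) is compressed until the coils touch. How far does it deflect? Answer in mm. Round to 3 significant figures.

238 mm

N_t = 17; L_s = 11.2·18 = 201.6 mm
δ_solid = L₀ − L_s = 440 − 201.6 = 238.4 mm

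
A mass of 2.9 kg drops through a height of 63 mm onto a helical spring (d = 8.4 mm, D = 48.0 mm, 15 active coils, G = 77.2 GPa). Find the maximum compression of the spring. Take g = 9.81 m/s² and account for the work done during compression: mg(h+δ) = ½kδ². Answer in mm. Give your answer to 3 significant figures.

k = Gd⁴/(8D³N_a) = (77.2×10³)(8.4⁴)/(8·48.0³·15) = 28.962 N/mm
W = mg = 2.9 × 9.81 = 28.449 N
½kδ² − Wδ − Wh = 0 → δ = (W + √(W² + 2kWh))/k
δ = (28.449 + √(809.35 + 103817))/28.962 = (28.449 + 323.46)/28.962 = 12.151 mm

12.2 mm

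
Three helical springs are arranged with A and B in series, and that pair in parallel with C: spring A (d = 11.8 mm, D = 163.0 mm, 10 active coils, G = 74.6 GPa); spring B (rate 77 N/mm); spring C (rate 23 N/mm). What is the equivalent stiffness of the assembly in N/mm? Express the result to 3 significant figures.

k_A = Gd⁴/(8D³N_a) = (74.6×10³)(11.8⁴)/(8·163.0³·10) = 4.1746 N/mm
Springs A,B series: k_AB = 1/(1/4.1746+1/77) = 3.9599 N/mm; parallel with C: k_eq = 3.9599+23 = 26.96 N/mm

27.0 N/mm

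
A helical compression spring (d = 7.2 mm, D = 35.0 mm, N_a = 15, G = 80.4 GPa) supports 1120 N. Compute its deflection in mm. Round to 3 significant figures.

26.7 mm

k = Gd⁴/(8D³N_a) = (80.4×10³)(7.2⁴)/(8·35.0³·15) = 41.995 N/mm
δ = F/k = 1120 / 41.995 = 26.67 mm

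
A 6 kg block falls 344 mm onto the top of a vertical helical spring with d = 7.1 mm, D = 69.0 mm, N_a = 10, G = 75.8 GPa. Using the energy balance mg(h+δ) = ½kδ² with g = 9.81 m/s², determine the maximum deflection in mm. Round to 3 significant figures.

k = Gd⁴/(8D³N_a) = (75.8×10³)(7.1⁴)/(8·69.0³·10) = 7.3293 N/mm
W = mg = 6 × 9.81 = 58.86 N
½kδ² − Wδ − Wh = 0 → δ = (W + √(W² + 2kWh))/k
δ = (58.86 + √(3464.5 + 296807))/7.3293 = (58.86 + 547.97)/7.3293 = 82.795 mm

82.8 mm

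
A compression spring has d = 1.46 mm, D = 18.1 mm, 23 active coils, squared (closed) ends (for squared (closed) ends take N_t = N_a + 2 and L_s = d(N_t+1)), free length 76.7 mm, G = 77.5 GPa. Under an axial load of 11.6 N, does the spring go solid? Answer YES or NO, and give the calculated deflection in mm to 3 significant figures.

k = Gd⁴/(8D³N_a) = (77.5×10³)(1.46⁴)/(8·18.1³·23) = 0.32275 N/mm
N_t = 25; L_s = 1.46·26 = 37.96 mm; δ_solid = L₀ − L_s = 76.7 − 37.96 = 38.74 mm
δ = F/k = 11.6/0.32275 = 35.942 mm
δ < δ_solid → spring does not go solid

NO, δ = 35.9 mm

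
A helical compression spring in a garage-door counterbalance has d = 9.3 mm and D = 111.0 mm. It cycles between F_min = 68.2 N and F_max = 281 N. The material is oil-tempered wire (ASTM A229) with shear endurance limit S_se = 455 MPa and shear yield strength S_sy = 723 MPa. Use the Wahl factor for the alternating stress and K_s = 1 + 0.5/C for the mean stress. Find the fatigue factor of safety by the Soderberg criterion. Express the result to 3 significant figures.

C = D/d = 111.0/9.3 = 11.9355; K_W = (4C−1)/(4C−4)+0.615/C = 1.1201; K_s = 1+0.5/C = 1.0419
F_a = (F_max−F_min)/2 = 106.4 N; F_m = (F_max+F_min)/2 = 174.6 N
τ_a = K_W·8F_aD/(πd³) = 1.1201 × 37.39 = 41.881 MPa
τ_m = K_s·8F_mD/(πd³) = 1.0419 × 61.356 = 63.927 MPa
Soderberg: 1/n_f = τ_a/S_se + τ_m/S_sy = 41.881/455 + 63.927/723 = 0.09205 + 0.08842 = 0.18046
n_f = 1/0.18046 = 5.541

5.54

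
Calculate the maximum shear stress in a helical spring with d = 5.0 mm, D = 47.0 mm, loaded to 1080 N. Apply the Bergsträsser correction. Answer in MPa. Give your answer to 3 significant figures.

1180 MPa

Spring index C = D/d = 47.0/5.0 = 9.4000
K_B = (4C+2)/(4C−3) = 39.600/34.600 = 1.1445
τ₀ = 8FD/(πd³) = 8·1080·47.0/(π·5.0³) = 406080/392.7 = 1034.1 MPa
τ_max = K·τ₀ = 1.1445 × 1034.1 = 1183.5 MPa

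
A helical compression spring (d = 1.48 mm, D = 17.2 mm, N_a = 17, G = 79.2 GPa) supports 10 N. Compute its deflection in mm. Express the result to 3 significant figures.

k = Gd⁴/(8D³N_a) = (79.2×10³)(1.48⁴)/(8·17.2³·17) = 0.5491 N/mm
δ = F/k = 10 / 0.5491 = 18.212 mm

18.2 mm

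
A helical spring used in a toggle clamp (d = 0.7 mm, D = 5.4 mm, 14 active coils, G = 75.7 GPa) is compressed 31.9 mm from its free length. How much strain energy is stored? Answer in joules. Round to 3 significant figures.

0.524 J

k = Gd⁴/(8D³N_a) = (75.7×10³)(0.7⁴)/(8·5.4³·14) = 1.0306 N/mm
U = ½kδ² = 0.5 × 1.0306 × 31.9² = 524.37 N·mm = 0.52437 J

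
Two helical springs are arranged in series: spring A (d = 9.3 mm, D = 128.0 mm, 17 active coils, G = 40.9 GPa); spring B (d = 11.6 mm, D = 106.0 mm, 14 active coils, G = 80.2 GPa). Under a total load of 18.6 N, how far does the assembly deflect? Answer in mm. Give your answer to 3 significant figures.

19.0 mm

k_A = Gd⁴/(8D³N_a) = (40.9×10³)(9.3⁴)/(8·128.0³·17) = 1.0727 N/mm
k_B = Gd⁴/(8D³N_a) = (80.2×10³)(11.6⁴)/(8·106.0³·14) = 10.886 N/mm
Series: 1/k_eq = 1/1.0727 + 1/10.886 = 1.0241; k_eq = 0.9765 N/mm
δ = F/k_eq = 18.6/0.9765 = 19.048 mm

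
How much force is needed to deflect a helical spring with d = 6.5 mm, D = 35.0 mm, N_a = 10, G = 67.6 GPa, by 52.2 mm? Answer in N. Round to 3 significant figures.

k = Gd⁴/(8D³N_a) = (67.6×10³)(6.5⁴)/(8·35.0³·10) = 35.181 N/mm
F = k·δ = 35.181 × 52.2 = 1836.4 N

1840 N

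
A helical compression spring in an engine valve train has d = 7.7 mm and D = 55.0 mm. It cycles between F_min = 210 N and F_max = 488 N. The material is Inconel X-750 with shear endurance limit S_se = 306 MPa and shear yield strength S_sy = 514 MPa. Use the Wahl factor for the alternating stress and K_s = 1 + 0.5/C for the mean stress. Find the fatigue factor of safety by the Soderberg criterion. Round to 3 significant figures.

C = D/d = 55.0/7.7 = 7.1429; K_W = (4C−1)/(4C−4)+0.615/C = 1.2082; K_s = 1+0.5/C = 1.0700
F_a = (F_max−F_min)/2 = 139 N; F_m = (F_max+F_min)/2 = 349 N
τ_a = K_W·8F_aD/(πd³) = 1.2082 × 42.643 = 51.521 MPa
τ_m = K_s·8F_mD/(πd³) = 1.0700 × 107.07 = 114.56 MPa
Soderberg: 1/n_f = τ_a/S_se + τ_m/S_sy = 51.521/306 + 114.56/514 = 0.16837 + 0.22288 = 0.39125
n_f = 1/0.39125 = 2.556

2.56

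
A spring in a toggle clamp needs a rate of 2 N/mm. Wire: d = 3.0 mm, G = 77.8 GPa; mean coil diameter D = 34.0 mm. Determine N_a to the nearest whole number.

10

N_a = Gd⁴/(8D³k) = (77.8×10³ × 3.0⁴)/(8 × 34.0³ × 2)
    = 6.3018e+06 / 628864 = 10.02 → 10 coils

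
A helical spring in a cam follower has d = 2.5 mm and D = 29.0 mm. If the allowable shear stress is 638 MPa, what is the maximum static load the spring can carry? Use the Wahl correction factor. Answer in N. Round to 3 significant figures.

C = D/d = 29.0/2.5 = 11.6000
K_W = (4C−1)/(4C−4) + 0.615/C = 45.400/42.400 + 0.0530 = 1.1238
τ_max = K·8FD/(πd³) → F_max = τ_allow·πd³/(8DK)
F_max = 638·π·2.5³/(8·29.0·1.1238) = 31318/260.72 = 120.12 N

120 N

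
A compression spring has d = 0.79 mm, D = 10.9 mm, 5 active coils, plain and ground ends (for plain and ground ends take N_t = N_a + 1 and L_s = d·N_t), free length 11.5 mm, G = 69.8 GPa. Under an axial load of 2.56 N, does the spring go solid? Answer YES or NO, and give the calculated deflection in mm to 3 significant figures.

k = Gd⁴/(8D³N_a) = (69.8×10³)(0.79⁴)/(8·10.9³·5) = 0.52484 N/mm
N_t = 6; L_s = 0.79·6 = 4.74 mm; δ_solid = L₀ − L_s = 11.5 − 4.74 = 6.76 mm
δ = F/k = 2.56/0.52484 = 4.8777 mm
δ < δ_solid → spring does not go solid

NO, δ = 4.88 mm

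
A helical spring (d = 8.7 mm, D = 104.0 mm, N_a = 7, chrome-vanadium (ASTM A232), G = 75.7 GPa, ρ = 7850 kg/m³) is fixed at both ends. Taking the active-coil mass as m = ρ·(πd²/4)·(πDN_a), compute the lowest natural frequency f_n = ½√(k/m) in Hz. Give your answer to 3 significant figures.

40.2 Hz

k = Gd⁴/(8D³N_a) = (75.7×10³)(8.7⁴)/(8·104.0³·7) = 6.8847 N/mm = 6884.7 N/m
Wire length L = πDN_a = π·104.0·7 = 2287.1 mm
m = ρ·(πd²/4)·L = 7850 × 59.447×10⁻⁶ m² × 2.2871 m = 1.0673 kg
f_n = ½√(k/m) = 0.5·√(6884.7/1.0673) = 0.5·√(6450.7) = 40.158 Hz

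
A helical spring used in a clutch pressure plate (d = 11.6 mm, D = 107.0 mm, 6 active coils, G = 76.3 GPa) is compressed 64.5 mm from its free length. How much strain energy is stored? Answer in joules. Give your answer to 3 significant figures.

k = Gd⁴/(8D³N_a) = (76.3×10³)(11.6⁴)/(8·107.0³·6) = 23.494 N/mm
U = ½kδ² = 0.5 × 23.494 × 64.5² = 48871 N·mm = 48.871 J

48.9 J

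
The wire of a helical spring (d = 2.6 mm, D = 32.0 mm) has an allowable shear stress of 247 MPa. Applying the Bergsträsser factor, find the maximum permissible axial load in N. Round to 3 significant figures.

48.1 N

C = D/d = 32.0/2.6 = 12.3077
K_B = (4C+2)/(4C−3) = 51.231/46.231 = 1.1082
τ_max = K·8FD/(πd³) → F_max = τ_allow·πd³/(8DK)
F_max = 247·π·2.6³/(8·32.0·1.1082) = 13639/283.69 = 48.076 N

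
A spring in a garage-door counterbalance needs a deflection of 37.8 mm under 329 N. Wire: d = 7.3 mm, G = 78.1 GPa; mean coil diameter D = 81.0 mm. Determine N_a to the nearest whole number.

Required rate k = F/δ = 329/37.8 = 8.7037 N/mm
N_a = Gd⁴/(8D³k) = (78.1×10³ × 7.3⁴)/(8 × 81.0³ × 8.7037)
    = 2.2179e+08 / 3.7004e+07 = 5.994 → 6 coils

6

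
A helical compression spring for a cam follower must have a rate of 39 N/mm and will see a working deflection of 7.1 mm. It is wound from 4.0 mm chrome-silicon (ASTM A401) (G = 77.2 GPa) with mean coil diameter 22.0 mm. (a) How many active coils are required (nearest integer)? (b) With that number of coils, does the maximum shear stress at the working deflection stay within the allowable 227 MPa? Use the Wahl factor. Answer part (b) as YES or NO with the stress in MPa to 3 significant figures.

N_a = Gd⁴/(8D³k) = (77.2×10³)(4.0⁴)/(8·22.0³·39) = 5.949 → N_a = 6
Actual rate k = Gd⁴/(8D³·6) = 38.668 N/mm
Working load F = kδ = 38.668·7.1 = 274.54 N
C = 22.0/4.0 = 5.5000; K_W = (4C−1)/(4C−4)+0.615/C = 1.2785
τ_max = K_W·8FD/(πd³) = 1.2785·240.32 = 307.24 MPa
τ_max > 227 MPa → exceeds allowable

(a) 6 coils; (b) NO, τ_max = 307 MPa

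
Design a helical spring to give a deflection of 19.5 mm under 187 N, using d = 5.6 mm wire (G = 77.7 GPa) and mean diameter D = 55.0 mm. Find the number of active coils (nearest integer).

6

Required rate k = F/δ = 187/19.5 = 9.5897 N/mm
N_a = Gd⁴/(8D³k) = (77.7×10³ × 5.6⁴)/(8 × 55.0³ × 9.5897)
    = 7.6414e+07 / 1.27639e+07 = 5.987 → 6 coils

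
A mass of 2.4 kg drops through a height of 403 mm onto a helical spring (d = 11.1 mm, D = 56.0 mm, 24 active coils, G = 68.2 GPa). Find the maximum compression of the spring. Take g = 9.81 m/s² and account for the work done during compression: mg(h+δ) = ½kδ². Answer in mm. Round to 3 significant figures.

k = Gd⁴/(8D³N_a) = (68.2×10³)(11.1⁴)/(8·56.0³·24) = 30.705 N/mm
W = mg = 2.4 × 9.81 = 23.544 N
½kδ² − Wδ − Wh = 0 → δ = (W + √(W² + 2kWh))/k
δ = (23.544 + √(554.32 + 582675))/30.705 = (23.544 + 763.69)/30.705 = 25.639 mm

25.6 mm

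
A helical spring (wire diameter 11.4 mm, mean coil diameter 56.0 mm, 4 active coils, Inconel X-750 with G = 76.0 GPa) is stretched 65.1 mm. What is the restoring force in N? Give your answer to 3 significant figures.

k = Gd⁴/(8D³N_a) = (76.0×10³)(11.4⁴)/(8·56.0³·4) = 228.41 N/mm
F = k·δ = 228.41 × 65.1 = 14870 N

14900 N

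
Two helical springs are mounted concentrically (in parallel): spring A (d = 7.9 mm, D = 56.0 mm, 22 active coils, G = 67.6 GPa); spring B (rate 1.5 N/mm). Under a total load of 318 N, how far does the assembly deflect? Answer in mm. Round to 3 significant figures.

k_A = Gd⁴/(8D³N_a) = (67.6×10³)(7.9⁴)/(8·56.0³·22) = 8.5188 N/mm
Parallel: k_eq = 8.5188 + 1.5 = 10.019 N/mm
δ = F/k_eq = 318/10.019 = 31.74 mm

31.7 mm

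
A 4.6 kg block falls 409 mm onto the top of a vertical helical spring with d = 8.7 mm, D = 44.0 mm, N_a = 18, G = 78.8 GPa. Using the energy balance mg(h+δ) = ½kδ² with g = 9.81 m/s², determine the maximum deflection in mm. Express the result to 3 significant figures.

32.9 mm

k = Gd⁴/(8D³N_a) = (78.8×10³)(8.7⁴)/(8·44.0³·18) = 36.803 N/mm
W = mg = 4.6 × 9.81 = 45.126 N
½kδ² − Wδ − Wh = 0 → δ = (W + √(W² + 2kWh))/k
δ = (45.126 + √(2036.4 + 1.35851e+06))/36.803 = (45.126 + 1166.4)/36.803 = 32.92 mm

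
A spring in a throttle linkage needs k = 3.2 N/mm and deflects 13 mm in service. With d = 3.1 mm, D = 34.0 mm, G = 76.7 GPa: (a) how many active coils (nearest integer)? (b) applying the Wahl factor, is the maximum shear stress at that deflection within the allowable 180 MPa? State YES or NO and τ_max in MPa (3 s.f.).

N_a = Gd⁴/(8D³k) = (76.7×10³)(3.1⁴)/(8·34.0³·3.2) = 7.04 → N_a = 7
Actual rate k = Gd⁴/(8D³·7) = 3.2182 N/mm
Working load F = kδ = 3.2182·13 = 41.837 N
C = 34.0/3.1 = 10.9677; K_W = (4C−1)/(4C−4)+0.615/C = 1.1313
τ_max = K_W·8FD/(πd³) = 1.1313·121.59 = 137.56 MPa
τ_max ≤ 180 MPa → acceptable

(a) 7 coils; (b) YES, τ_max = 138 MPa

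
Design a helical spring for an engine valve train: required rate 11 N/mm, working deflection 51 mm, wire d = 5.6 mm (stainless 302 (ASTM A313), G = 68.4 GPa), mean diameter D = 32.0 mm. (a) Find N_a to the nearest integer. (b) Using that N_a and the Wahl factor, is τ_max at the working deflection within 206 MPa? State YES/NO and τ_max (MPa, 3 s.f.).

N_a = Gd⁴/(8D³k) = (68.4×10³)(5.6⁴)/(8·32.0³·11) = 23.33 → N_a = 23
Actual rate k = Gd⁴/(8D³·23) = 11.157 N/mm
Working load F = kδ = 11.157·51 = 569 N
C = 32.0/5.6 = 5.7143; K_W = (4C−1)/(4C−4)+0.615/C = 1.2667
τ_max = K_W·8FD/(πd³) = 1.2667·264.02 = 334.44 MPa
τ_max > 206 MPa → exceeds allowable

(a) 23 coils; (b) NO, τ_max = 334 MPa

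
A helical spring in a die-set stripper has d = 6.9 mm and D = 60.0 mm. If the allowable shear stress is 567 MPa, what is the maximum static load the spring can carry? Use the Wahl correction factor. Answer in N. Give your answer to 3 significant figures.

1040 N

C = D/d = 60.0/6.9 = 8.6957
K_W = (4C−1)/(4C−4) + 0.615/C = 33.783/30.783 + 0.0707 = 1.1682
τ_max = K·8FD/(πd³) → F_max = τ_allow·πd³/(8DK)
F_max = 567·π·6.9³/(8·60.0·1.1682) = 5.8517e+05/560.73 = 1043.6 N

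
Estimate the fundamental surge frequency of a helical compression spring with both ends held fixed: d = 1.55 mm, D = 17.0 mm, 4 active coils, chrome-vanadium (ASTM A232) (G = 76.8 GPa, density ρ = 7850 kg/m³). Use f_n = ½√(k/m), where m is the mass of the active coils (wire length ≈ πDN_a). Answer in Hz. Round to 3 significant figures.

k = Gd⁴/(8D³N_a) = (76.8×10³)(1.55⁴)/(8·17.0³·4) = 2.8196 N/mm = 2819.6 N/m
Wire length L = πDN_a = π·17.0·4 = 213.63 mm
m = ρ·(πd²/4)·L = 7850 × 1.8869×10⁻⁶ m² × 0.21363 m = 0.0031643 kg
f_n = ½√(k/m) = 0.5·√(2819.6/0.0031643) = 0.5·√(8.9107e+05) = 471.98 Hz

472 Hz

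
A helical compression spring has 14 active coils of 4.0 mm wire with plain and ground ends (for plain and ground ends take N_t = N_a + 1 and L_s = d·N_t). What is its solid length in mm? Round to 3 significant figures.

60.0 mm

plain and ground ends: N_t = N_a + 1 = 14 + 1 = 15
L_s = d·N_t = 4.0 × 15 = 60 mm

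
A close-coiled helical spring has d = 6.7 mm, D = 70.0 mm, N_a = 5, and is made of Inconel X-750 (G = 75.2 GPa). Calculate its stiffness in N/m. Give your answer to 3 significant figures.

11000 N/m

k = Gd⁴/(8D³N_a) = (75.2×10³ × 6.7⁴) / (8 × 70.0³ × 5)
  = 1.51536e+08 / 1.372e+07 = 11.045 N/mm = 11045 N/m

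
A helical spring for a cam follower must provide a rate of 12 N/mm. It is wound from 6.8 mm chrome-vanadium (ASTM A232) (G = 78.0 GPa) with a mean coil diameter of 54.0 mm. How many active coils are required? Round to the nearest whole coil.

N_a = Gd⁴/(8D³k) = (78.0×10³ × 6.8⁴)/(8 × 54.0³ × 12)
    = 1.66775e+08 / 1.51165e+07 = 11.03 → 11 coils

11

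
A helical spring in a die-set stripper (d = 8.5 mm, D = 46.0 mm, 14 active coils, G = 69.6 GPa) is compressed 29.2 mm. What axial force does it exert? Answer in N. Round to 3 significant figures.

973 N

k = Gd⁴/(8D³N_a) = (69.6×10³)(8.5⁴)/(8·46.0³·14) = 33.327 N/mm
F = k·δ = 33.327 × 29.2 = 973.14 N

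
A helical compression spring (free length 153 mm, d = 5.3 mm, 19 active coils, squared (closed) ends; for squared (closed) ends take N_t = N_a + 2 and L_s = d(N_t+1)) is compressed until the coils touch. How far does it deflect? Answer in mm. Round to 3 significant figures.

N_t = 21; L_s = 5.3·22 = 116.6 mm
δ_solid = L₀ − L_s = 153 − 116.6 = 36.4 mm

36.4 mm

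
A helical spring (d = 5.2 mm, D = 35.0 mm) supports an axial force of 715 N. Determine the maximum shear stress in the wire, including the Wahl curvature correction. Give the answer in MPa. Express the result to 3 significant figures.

554 MPa

Spring index C = D/d = 35.0/5.2 = 6.7308
K_W = (4C−1)/(4C−4) + 0.615/C = 25.923/22.923 + 0.0914 = 1.2222
τ₀ = 8FD/(πd³) = 8·715·35.0/(π·5.2³) = 200200/441.73 = 453.21 MPa
τ_max = K·τ₀ = 1.2222 × 453.21 = 553.94 MPa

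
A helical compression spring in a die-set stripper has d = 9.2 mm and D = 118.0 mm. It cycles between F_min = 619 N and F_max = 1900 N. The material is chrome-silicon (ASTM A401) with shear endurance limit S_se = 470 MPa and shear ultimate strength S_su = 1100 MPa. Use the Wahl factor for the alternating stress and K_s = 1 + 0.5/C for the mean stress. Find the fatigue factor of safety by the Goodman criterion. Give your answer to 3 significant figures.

C = D/d = 118.0/9.2 = 12.8261; K_W = (4C−1)/(4C−4)+0.615/C = 1.1114; K_s = 1+0.5/C = 1.0390
F_a = (F_max−F_min)/2 = 640.5 N; F_m = (F_max+F_min)/2 = 1259.5 N
τ_a = K_W·8F_aD/(πd³) = 1.1114 × 247.16 = 274.69 MPa
τ_m = K_s·8F_mD/(πd³) = 1.0390 × 486.02 = 504.97 MPa
Goodman: 1/n_f = τ_a/S_se + τ_m/S_su = 274.69/470 + 504.97/1100 = 0.58444 + 0.45906 = 1.0435
n_f = 1/1.0435 = 0.9583

0.958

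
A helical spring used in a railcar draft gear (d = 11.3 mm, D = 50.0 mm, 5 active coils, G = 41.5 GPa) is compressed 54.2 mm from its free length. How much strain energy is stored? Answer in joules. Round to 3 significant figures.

k = Gd⁴/(8D³N_a) = (41.5×10³)(11.3⁴)/(8·50.0³·5) = 135.33 N/mm
U = ½kδ² = 0.5 × 135.33 × 54.2² = 1.9877e+05 N·mm = 198.77 J

199 J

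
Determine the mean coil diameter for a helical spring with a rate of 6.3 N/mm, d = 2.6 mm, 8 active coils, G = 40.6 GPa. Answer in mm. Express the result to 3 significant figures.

D = (Gd⁴/(8N_a·k))^(1/3) = (40.6×10³·2.6⁴/(8·8·6.3))^(1/3)
  = (4601.49)^(1/3) = 16.6328 mm

16.6 mm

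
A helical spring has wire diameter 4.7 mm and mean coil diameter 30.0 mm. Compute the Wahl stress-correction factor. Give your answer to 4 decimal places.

1.2357

C = D/d = 30.0/4.7 = 6.3830
K_W = (4C−1)/(4C−4) + 0.615/C = 24.532/21.532 + 0.0964 = 1.2357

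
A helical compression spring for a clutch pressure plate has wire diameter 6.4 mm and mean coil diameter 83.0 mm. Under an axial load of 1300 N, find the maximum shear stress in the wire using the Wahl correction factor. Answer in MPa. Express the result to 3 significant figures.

Spring index C = D/d = 83.0/6.4 = 12.9688
K_W = (4C−1)/(4C−4) + 0.615/C = 50.875/47.875 + 0.0474 = 1.1101
τ₀ = 8FD/(πd³) = 8·1300·83.0/(π·6.4³) = 863200/823.55 = 1048.1 MPa
τ_max = K·τ₀ = 1.1101 × 1048.1 = 1163.5 MPa

1160 MPa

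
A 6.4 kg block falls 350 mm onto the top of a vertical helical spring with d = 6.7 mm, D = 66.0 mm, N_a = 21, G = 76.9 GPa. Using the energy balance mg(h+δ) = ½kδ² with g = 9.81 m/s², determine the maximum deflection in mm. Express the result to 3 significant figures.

k = Gd⁴/(8D³N_a) = (76.9×10³)(6.7⁴)/(8·66.0³·21) = 3.2084 N/mm
W = mg = 6.4 × 9.81 = 62.784 N
½kδ² − Wδ − Wh = 0 → δ = (W + √(W² + 2kWh))/k
δ = (62.784 + √(3941.8 + 141004))/3.2084 = (62.784 + 380.72)/3.2084 = 138.23 mm

138 mm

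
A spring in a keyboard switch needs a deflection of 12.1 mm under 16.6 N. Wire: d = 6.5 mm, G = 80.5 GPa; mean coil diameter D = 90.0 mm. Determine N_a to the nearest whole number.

18

Required rate k = F/δ = 16.6/12.1 = 1.3719 N/mm
N_a = Gd⁴/(8D³k) = (80.5×10³ × 6.5⁴)/(8 × 90.0³ × 1.3719)
    = 1.43698e+08 / 8.00093e+06 = 17.96 → 18 coils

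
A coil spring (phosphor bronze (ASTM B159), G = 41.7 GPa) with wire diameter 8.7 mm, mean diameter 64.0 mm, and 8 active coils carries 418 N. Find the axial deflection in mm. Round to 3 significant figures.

29.4 mm

k = Gd⁴/(8D³N_a) = (41.7×10³)(8.7⁴)/(8·64.0³·8) = 14.239 N/mm
δ = F/k = 418 / 14.239 = 29.355 mm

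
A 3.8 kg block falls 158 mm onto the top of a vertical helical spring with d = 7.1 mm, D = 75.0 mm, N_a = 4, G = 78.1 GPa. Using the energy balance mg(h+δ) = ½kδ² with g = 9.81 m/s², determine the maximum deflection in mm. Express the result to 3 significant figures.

31.0 mm

k = Gd⁴/(8D³N_a) = (78.1×10³)(7.1⁴)/(8·75.0³·4) = 14.701 N/mm
W = mg = 3.8 × 9.81 = 37.278 N
½kδ² − Wδ − Wh = 0 → δ = (W + √(W² + 2kWh))/k
δ = (37.278 + √(1389.6 + 173177))/14.701 = (37.278 + 417.81)/14.701 = 30.956 mm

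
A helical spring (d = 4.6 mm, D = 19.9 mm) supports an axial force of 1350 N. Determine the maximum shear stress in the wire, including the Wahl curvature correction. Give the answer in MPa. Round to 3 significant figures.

961 MPa

Spring index C = D/d = 19.9/4.6 = 4.3261
K_W = (4C−1)/(4C−4) + 0.615/C = 16.304/13.304 + 0.1422 = 1.3677
τ₀ = 8FD/(πd³) = 8·1350·19.9/(π·4.6³) = 214920/305.79 = 702.84 MPa
τ_max = K·τ₀ = 1.3677 × 702.84 = 961.23 MPa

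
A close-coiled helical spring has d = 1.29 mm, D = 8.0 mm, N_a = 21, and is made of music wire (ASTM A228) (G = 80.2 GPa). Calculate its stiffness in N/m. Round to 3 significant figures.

2580 N/m

k = Gd⁴/(8D³N_a) = (80.2×10³ × 1.29⁴) / (8 × 8.0³ × 21)
  = 222092 / 86016 = 2.582 N/mm = 2582 N/m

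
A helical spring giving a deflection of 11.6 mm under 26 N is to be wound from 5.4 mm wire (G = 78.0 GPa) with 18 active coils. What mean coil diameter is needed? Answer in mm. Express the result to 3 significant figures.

59.0 mm

Required rate k = F/δ = 26/11.6 = 2.2414 N/mm
D = (Gd⁴/(8N_a·k))^(1/3) = (78.0×10³·5.4⁴/(8·18·2.2414))^(1/3)
  = (205491)^(1/3) = 59.0107 mm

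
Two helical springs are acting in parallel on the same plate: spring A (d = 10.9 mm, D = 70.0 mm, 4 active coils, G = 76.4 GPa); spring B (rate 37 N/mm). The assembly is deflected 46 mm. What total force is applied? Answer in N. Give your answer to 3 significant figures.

6220 N

k_A = Gd⁴/(8D³N_a) = (76.4×10³)(10.9⁴)/(8·70.0³·4) = 98.255 N/mm
Parallel: k_eq = 98.255 + 37 = 135.26 N/mm
F = k_eq·δ = 135.26·46 = 6221.7 N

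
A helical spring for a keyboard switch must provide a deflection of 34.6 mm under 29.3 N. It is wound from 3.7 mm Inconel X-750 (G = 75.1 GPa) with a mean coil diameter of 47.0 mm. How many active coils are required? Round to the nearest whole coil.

Required rate k = F/δ = 29.3/34.6 = 0.84682 N/mm
N_a = Gd⁴/(8D³k) = (75.1×10³ × 3.7⁴)/(8 × 47.0³ × 0.84682)
    = 1.40749e+07 / 703356 = 20.01 → 20 coils

20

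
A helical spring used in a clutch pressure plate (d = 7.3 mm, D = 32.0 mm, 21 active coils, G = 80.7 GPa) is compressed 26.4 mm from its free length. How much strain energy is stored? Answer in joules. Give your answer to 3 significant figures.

14.5 J

k = Gd⁴/(8D³N_a) = (80.7×10³)(7.3⁴)/(8·32.0³·21) = 41.63 N/mm
U = ½kδ² = 0.5 × 41.63 × 26.4² = 14507 N·mm = 14.507 J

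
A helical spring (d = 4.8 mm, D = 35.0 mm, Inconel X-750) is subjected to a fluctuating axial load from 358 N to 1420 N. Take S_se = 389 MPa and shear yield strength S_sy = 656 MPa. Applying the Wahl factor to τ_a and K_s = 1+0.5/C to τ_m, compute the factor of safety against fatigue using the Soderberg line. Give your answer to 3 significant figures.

C = D/d = 35.0/4.8 = 7.2917; K_W = (4C−1)/(4C−4)+0.615/C = 1.2035; K_s = 1+0.5/C = 1.0686
F_a = (F_max−F_min)/2 = 531 N; F_m = (F_max+F_min)/2 = 889 N
τ_a = K_W·8F_aD/(πd³) = 1.2035 × 427.94 = 515.04 MPa
τ_m = K_s·8F_mD/(πd³) = 1.0686 × 716.45 = 765.58 MPa
Soderberg: 1/n_f = τ_a/S_se + τ_m/S_sy = 515.04/389 + 765.58/656 = 1.32401 + 1.16704 = 2.4911
n_f = 1/2.4911 = 0.4014

0.401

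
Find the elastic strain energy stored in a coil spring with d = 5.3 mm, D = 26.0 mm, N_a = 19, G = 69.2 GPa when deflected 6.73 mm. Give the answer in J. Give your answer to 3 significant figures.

k = Gd⁴/(8D³N_a) = (69.2×10³)(5.3⁴)/(8·26.0³·19) = 20.438 N/mm
U = ½kδ² = 0.5 × 20.438 × 6.73² = 462.86 N·mm = 0.46286 J

0.463 J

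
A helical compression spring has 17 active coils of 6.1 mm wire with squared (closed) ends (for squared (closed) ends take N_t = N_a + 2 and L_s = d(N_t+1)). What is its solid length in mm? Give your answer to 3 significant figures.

122 mm

squared (closed) ends: N_t = N_a + 2 = 17 + 2 = 19
L_s = d·(N_t+1) = 6.1 × 20 = 122 mm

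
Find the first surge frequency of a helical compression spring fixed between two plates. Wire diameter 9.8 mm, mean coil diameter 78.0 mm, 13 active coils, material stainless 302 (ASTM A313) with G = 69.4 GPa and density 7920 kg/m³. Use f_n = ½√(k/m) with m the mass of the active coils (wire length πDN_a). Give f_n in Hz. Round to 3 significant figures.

41.3 Hz

k = Gd⁴/(8D³N_a) = (69.4×10³)(9.8⁴)/(8·78.0³·13) = 12.97 N/mm = 12970 N/m
Wire length L = πDN_a = π·78.0·13 = 3185.6 mm
m = ρ·(πd²/4)·L = 7920 × 75.43×10⁻⁶ m² × 3.1856 m = 1.9031 kg
f_n = ½√(k/m) = 0.5·√(12970/1.9031) = 0.5·√(6815.4) = 41.278 Hz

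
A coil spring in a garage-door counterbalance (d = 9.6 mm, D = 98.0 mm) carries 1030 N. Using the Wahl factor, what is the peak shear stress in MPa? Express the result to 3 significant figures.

Spring index C = D/d = 98.0/9.6 = 10.2083
K_W = (4C−1)/(4C−4) + 0.615/C = 39.833/36.833 + 0.0602 = 1.1417
τ₀ = 8FD/(πd³) = 8·1030·98.0/(π·9.6³) = 807520/2779.5 = 290.53 MPa
τ_max = K·τ₀ = 1.1417 × 290.53 = 331.7 MPa

332 MPa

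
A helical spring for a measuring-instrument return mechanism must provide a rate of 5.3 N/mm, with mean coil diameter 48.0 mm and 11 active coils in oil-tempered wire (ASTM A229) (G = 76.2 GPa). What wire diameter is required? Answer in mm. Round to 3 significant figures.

5.10 mm

d = (8D³N_a·k / G)^(1/4) = (8·48.0³·11·5.3 / (76.2×10³))^0.25
  = (676.9)^0.25 = 5.1007 mm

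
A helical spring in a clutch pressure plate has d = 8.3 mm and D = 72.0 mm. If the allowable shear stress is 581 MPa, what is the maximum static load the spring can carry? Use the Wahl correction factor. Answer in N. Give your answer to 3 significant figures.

1550 N

C = D/d = 72.0/8.3 = 8.6747
K_W = (4C−1)/(4C−4) + 0.615/C = 33.699/30.699 + 0.0709 = 1.1686
τ_max = K·8FD/(πd³) → F_max = τ_allow·πd³/(8DK)
F_max = 581·π·8.3³/(8·72.0·1.1686) = 1.0437e+06/673.12 = 1550.5 N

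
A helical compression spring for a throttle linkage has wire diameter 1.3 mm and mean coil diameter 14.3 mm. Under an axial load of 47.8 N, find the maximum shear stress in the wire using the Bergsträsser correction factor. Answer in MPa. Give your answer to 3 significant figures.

889 MPa

Spring index C = D/d = 14.3/1.3 = 11.0000
K_B = (4C+2)/(4C−3) = 46.000/41.000 = 1.1220
τ₀ = 8FD/(πd³) = 8·47.8·14.3/(π·1.3³) = 5468.32/6.9021 = 792.27 MPa
τ_max = K·τ₀ = 1.1220 × 792.27 = 888.89 MPa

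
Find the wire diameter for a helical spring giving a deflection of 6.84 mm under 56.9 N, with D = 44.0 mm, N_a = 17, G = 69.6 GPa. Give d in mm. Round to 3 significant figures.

6.10 mm

Required rate k = F/δ = 56.9/6.84 = 8.3187 N/mm
d = (8D³N_a·k / G)^(1/4) = (8·44.0³·17·8.3187 / (69.6×10³))^0.25
  = (1384.7)^0.25 = 6.1001 mm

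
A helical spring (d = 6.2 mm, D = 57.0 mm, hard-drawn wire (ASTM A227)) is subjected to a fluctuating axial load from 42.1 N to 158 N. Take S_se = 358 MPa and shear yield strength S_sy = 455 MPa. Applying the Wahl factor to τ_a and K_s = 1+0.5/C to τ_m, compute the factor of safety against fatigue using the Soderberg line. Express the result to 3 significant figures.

C = D/d = 57.0/6.2 = 9.1935; K_W = (4C−1)/(4C−4)+0.615/C = 1.1584; K_s = 1+0.5/C = 1.0544
F_a = (F_max−F_min)/2 = 57.95 N; F_m = (F_max+F_min)/2 = 100.05 N
τ_a = K_W·8F_aD/(πd³) = 1.1584 × 35.293 = 40.885 MPa
τ_m = K_s·8F_mD/(πd³) = 1.0544 × 60.934 = 64.248 MPa
Soderberg: 1/n_f = τ_a/S_se + τ_m/S_sy = 40.885/358 + 64.248/455 = 0.11420 + 0.14120 = 0.25541
n_f = 1/0.25541 = 3.915

3.92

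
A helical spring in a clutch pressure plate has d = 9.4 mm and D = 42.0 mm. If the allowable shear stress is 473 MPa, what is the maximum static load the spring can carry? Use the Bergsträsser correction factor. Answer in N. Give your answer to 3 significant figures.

C = D/d = 42.0/9.4 = 4.4681
K_B = (4C+2)/(4C−3) = 19.872/14.872 = 1.3362
τ_max = K·8FD/(πd³) → F_max = τ_allow·πd³/(8DK)
F_max = 473·π·9.4³/(8·42.0·1.3362) = 1.2342e+06/448.96 = 2749.1 N

2750 N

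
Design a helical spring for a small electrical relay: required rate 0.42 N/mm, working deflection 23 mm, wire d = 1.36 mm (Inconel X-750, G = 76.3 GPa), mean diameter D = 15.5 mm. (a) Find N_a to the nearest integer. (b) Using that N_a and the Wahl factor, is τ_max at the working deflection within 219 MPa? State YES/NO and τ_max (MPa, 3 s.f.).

N_a = Gd⁴/(8D³k) = (76.3×10³)(1.36⁴)/(8·15.5³·0.42) = 20.86 → N_a = 21
Actual rate k = Gd⁴/(8D³·21) = 0.41723 N/mm
Working load F = kδ = 0.41723·23 = 9.5963 N
C = 15.5/1.36 = 11.3971; K_W = (4C−1)/(4C−4)+0.615/C = 1.1261
τ_max = K_W·8FD/(πd³) = 1.1261·150.58 = 169.56 MPa
τ_max ≤ 219 MPa → acceptable

(a) 21 coils; (b) YES, τ_max = 170 MPa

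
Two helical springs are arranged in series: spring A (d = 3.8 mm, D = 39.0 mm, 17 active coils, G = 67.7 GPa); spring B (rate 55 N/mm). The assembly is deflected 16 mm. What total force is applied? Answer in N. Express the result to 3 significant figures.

k_A = Gd⁴/(8D³N_a) = (67.7×10³)(3.8⁴)/(8·39.0³·17) = 1.7498 N/mm
Series: 1/k_eq = 1/1.7498 + 1/55 = 0.58967; k_eq = 1.6959 N/mm
F = k_eq·δ = 1.6959·16 = 27.134 N

27.1 N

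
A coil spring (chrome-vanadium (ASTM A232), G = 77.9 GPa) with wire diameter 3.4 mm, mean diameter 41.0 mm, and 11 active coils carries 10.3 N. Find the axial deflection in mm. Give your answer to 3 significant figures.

6.00 mm

k = Gd⁴/(8D³N_a) = (77.9×10³)(3.4⁴)/(8·41.0³·11) = 1.7164 N/mm
δ = F/k = 10.3 / 1.7164 = 6.0009 mm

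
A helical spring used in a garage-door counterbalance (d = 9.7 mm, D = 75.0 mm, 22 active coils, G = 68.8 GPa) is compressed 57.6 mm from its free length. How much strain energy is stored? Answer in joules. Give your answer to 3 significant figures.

k = Gd⁴/(8D³N_a) = (68.8×10³)(9.7⁴)/(8·75.0³·22) = 8.2031 N/mm
U = ½kδ² = 0.5 × 8.2031 × 57.6² = 13608 N·mm = 13.608 J

13.6 J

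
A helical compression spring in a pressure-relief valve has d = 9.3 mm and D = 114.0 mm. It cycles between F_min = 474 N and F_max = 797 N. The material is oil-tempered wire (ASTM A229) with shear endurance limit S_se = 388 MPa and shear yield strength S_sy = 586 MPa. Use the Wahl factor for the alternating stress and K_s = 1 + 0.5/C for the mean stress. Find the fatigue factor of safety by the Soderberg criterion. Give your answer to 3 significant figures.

1.74

C = D/d = 114.0/9.3 = 12.2581; K_W = (4C−1)/(4C−4)+0.615/C = 1.1168; K_s = 1+0.5/C = 1.0408
F_a = (F_max−F_min)/2 = 161.5 N; F_m = (F_max+F_min)/2 = 635.5 N
τ_a = K_W·8F_aD/(πd³) = 1.1168 × 58.287 = 65.094 MPa
τ_m = K_s·8F_mD/(πd³) = 1.0408 × 229.36 = 238.71 MPa
Soderberg: 1/n_f = τ_a/S_se + τ_m/S_sy = 65.094/388 + 238.71/586 = 0.16777 + 0.40736 = 0.57513
n_f = 1/0.57513 = 1.739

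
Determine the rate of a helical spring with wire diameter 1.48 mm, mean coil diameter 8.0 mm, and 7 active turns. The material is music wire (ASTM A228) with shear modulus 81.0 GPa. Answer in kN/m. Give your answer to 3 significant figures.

k = Gd⁴/(8D³N_a) = (81.0×10³ × 1.48⁴) / (8 × 8.0³ × 7)
  = 388626 / 28672 = 13.554 N/mm

13.6 kN/m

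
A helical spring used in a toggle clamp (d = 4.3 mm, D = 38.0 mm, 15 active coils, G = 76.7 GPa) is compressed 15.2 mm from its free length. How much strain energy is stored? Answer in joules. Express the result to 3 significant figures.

k = Gd⁴/(8D³N_a) = (76.7×10³)(4.3⁴)/(8·38.0³·15) = 3.9823 N/mm
U = ½kδ² = 0.5 × 3.9823 × 15.2² = 460.04 N·mm = 0.46004 J

0.460 J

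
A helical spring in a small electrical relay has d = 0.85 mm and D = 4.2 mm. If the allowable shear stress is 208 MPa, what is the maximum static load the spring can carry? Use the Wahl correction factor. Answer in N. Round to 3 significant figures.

9.08 N

C = D/d = 4.2/0.85 = 4.9412
K_W = (4C−1)/(4C−4) + 0.615/C = 18.765/15.765 + 0.1245 = 1.3148
τ_max = K·8FD/(πd³) → F_max = τ_allow·πd³/(8DK)
F_max = 208·π·0.85³/(8·4.2·1.3148) = 401.3/44.176 = 9.0841 N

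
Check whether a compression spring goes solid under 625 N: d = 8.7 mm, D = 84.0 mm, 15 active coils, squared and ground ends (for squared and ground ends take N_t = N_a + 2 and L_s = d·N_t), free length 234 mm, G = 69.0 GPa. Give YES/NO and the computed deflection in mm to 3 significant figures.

k = Gd⁴/(8D³N_a) = (69.0×10³)(8.7⁴)/(8·84.0³·15) = 5.5579 N/mm
N_t = 17; L_s = 8.7·17 = 147.9 mm; δ_solid = L₀ − L_s = 234 − 147.9 = 86.1 mm
δ = F/k = 625/5.5579 = 112.45 mm
δ ≥ δ_solid → spring goes solid

YES, δ = 112 mm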